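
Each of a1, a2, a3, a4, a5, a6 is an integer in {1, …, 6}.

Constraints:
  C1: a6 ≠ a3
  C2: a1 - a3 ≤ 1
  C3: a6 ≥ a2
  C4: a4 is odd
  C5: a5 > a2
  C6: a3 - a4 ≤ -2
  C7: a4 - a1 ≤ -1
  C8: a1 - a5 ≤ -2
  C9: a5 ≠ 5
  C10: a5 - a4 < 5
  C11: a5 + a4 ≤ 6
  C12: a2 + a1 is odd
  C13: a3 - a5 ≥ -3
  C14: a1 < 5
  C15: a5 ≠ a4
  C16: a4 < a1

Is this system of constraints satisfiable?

Constraints 6, 7, 8, and 13 give a4 − a3 ≥ 2, a3 − a5 ≥ -3, a5 − a1 ≥ 2, a1 − a4 ≥ 1.
Adding all 4 inequalities: the left sides telescope to 0, and the right sides sum to 2 + (-3) + 2 + 1 = 2. So 0 ≥ 2, which is false.

Unsatisfiable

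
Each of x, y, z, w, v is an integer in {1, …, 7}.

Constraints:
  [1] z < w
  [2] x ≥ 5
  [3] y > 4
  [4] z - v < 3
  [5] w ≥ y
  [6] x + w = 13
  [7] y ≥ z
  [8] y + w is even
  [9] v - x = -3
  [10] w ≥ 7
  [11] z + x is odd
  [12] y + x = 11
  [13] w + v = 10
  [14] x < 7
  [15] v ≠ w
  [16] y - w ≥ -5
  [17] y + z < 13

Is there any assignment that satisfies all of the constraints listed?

Satisfiable

Try x = 6, y = 5, z = 5, w = 7, v = 3.
Check constraint 4: z - v = 2; constraint 6: x + w = 13; constraint 9: v - x = -3. The remaining constraints are straightforward to verify.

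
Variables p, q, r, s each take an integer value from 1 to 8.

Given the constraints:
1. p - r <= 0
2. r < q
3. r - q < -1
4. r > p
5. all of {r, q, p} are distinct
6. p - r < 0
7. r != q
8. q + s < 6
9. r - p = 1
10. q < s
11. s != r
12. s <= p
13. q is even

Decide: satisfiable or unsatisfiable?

Constraints 2, 4, 10, and 12 give q < s, s ≤ p, p < r, r < q. Chaining: q < s ≤ p < r < q, which forces q < q — impossible.

Unsatisfiable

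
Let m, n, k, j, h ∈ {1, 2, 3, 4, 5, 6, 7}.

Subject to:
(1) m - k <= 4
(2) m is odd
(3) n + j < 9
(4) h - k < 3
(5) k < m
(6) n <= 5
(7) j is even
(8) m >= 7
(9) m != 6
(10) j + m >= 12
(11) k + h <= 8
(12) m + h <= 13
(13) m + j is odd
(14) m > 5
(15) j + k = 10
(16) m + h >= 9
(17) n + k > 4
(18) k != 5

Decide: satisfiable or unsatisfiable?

Satisfiable

Setting (m, n, k, j, h) = (7, 1, 4, 6, 4) satisfies everything: constraint 1: m - k = 3; constraint 3: n + j = 7; constraint 4: h - k = 0, and the others follow.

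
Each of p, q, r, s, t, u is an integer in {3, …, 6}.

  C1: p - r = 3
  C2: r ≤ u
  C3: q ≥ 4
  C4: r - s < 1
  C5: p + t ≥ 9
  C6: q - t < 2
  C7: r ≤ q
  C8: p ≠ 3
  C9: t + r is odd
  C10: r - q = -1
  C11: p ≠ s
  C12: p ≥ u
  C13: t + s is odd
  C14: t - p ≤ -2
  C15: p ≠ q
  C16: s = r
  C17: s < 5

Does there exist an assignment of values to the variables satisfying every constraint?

Satisfiable

One satisfying assignment is p = 6, q = 4, r = 3, s = 3, t = 4, u = 4.
For the less obvious constraints — constraint 1: p - r = 3; constraint 4: r - s = 0; constraint 5: p + t = 10 — and the others hold by inspection.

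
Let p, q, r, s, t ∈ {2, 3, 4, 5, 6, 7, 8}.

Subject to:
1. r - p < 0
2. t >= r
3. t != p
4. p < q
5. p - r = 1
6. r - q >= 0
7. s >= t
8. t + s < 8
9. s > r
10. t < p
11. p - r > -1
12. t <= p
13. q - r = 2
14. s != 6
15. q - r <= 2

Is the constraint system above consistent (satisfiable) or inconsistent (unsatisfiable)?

Constraints 2, 4, 6, and 10 give p < q, q ≤ r, r ≤ t, t < p. Chaining: p < q ≤ r ≤ t < p, which forces p < p — impossible.

Unsatisfiable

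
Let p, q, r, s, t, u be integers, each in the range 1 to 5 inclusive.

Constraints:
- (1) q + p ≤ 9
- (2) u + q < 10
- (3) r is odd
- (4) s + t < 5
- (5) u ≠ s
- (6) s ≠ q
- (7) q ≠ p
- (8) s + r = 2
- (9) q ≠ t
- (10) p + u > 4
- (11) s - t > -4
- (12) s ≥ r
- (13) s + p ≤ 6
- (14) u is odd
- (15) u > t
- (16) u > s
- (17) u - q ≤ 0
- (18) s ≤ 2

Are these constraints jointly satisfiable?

Satisfiable

The assignment p = 3, q = 5, r = 1, s = 1, t = 2, u = 3 works:
  constraint 1 holds since q + p = 8.
  constraint 2 holds since u + q = 8.
The rest check out directly.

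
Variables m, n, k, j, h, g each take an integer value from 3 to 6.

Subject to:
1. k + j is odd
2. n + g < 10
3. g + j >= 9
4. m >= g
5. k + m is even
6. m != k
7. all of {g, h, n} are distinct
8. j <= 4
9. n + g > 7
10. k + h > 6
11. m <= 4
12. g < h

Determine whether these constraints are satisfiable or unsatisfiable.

Unsatisfiable

From constraints 4 and 11: g ≤ m ≤ 4. From constraint 8: j ≤ 4. Hence g + j ≤ 8. But constraint 3 requires g + j ≥ 9, and 9 > 8. Contradiction.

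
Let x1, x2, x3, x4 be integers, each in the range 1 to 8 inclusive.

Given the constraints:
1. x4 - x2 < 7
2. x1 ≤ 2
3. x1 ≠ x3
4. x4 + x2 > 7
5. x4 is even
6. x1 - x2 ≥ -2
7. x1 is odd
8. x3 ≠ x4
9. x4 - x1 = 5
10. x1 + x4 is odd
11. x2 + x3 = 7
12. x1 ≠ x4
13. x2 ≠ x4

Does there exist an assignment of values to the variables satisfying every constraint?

Satisfiable

One satisfying assignment is x1 = 1, x2 = 2, x3 = 5, x4 = 6.
For the less obvious constraints — constraint 1: x4 - x2 = 4; constraint 4: x4 + x2 = 8; constraint 6: x1 - x2 = -1 — and the others hold by inspection.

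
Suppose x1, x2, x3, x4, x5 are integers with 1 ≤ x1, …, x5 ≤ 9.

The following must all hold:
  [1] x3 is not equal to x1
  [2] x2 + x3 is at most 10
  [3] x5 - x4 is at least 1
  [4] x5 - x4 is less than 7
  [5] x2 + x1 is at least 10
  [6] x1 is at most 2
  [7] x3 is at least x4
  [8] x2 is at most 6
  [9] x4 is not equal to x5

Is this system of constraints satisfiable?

From constraint 8: x2 ≤ 6. From constraint 6: x1 ≤ 2. Hence x2 + x1 ≤ 8. But constraint 5 requires x2 + x1 ≥ 10, and 10 > 8. Contradiction.

Unsatisfiable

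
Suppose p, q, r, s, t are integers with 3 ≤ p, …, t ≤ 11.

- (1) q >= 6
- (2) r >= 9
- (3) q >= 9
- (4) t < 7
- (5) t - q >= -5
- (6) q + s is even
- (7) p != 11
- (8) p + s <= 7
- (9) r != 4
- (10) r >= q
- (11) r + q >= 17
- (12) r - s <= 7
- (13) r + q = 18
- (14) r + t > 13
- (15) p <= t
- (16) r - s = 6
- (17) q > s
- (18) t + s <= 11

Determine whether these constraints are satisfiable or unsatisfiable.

Satisfiable

One satisfying assignment is p = 4, q = 9, r = 9, s = 3, t = 5.
For the less obvious constraints — constraint 5: t - q = -4; constraint 8: p + s = 7; constraint 11: r + q = 18 — and the others hold by inspection.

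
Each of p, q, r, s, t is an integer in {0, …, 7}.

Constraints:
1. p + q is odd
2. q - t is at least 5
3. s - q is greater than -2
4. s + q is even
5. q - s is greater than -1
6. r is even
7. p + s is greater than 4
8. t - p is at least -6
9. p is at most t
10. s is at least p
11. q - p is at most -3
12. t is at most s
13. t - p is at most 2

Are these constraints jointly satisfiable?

Constraints 2, 8, and 11 give t − p ≥ -6, p − q ≥ 3, q − t ≥ 5.
Adding all 3 inequalities: the left sides telescope to 0, and the right sides sum to (-6) + 3 + 5 = 2. So 0 ≥ 2, which is false.

Unsatisfiable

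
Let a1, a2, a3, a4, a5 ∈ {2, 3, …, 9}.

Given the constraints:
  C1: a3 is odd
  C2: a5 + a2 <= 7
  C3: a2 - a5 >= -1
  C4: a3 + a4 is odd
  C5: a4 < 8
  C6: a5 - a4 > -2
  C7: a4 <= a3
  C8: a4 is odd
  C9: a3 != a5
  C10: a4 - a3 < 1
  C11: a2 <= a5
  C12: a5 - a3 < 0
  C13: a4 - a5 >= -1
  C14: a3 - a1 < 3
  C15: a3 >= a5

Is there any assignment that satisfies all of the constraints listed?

Constraint 1 makes a3 odd and constraint 8 makes a4 odd, so a3 + a4 must be even. Constraint 4 says a3 + a4 is odd — contradiction.

Unsatisfiable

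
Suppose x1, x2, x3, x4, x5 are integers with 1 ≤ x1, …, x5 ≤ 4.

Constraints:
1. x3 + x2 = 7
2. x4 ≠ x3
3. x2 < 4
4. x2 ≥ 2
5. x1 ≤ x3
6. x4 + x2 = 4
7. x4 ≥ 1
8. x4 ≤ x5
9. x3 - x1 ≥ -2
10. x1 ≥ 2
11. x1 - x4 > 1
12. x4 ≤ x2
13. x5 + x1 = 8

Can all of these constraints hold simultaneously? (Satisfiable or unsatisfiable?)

Satisfiable

Setting (x1, x2, x3, x4, x5) = (4, 3, 4, 1, 4) satisfies everything: constraint 1: x3 + x2 = 7; constraint 6: x4 + x2 = 4; constraint 9: x3 - x1 = 0, and the others follow.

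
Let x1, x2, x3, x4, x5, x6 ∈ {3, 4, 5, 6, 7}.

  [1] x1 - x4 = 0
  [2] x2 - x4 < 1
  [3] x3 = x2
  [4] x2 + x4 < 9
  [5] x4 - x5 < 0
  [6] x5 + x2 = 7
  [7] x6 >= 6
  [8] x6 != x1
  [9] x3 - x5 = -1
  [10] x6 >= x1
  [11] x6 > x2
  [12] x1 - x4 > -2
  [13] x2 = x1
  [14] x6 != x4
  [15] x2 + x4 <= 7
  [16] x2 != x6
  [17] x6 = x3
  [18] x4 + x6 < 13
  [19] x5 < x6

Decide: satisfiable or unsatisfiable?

From constraints 3, 13, and 17, x6 = x3 = x2 = x1, so x6 = x1. But constraint 8 says x6 ≠ x1. Contradiction.

Unsatisfiable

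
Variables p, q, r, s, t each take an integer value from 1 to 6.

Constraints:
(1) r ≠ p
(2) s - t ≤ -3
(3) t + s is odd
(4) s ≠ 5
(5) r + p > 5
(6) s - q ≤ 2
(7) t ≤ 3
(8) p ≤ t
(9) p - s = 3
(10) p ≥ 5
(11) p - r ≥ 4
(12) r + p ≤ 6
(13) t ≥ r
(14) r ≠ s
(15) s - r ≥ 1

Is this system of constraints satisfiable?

Unsatisfiable

From constraint 10: p ≥ 5. From constraints 7 and 8: p ≤ t and t ≤ 3, so p ≤ 3. But 3 < 5, so no value of p works.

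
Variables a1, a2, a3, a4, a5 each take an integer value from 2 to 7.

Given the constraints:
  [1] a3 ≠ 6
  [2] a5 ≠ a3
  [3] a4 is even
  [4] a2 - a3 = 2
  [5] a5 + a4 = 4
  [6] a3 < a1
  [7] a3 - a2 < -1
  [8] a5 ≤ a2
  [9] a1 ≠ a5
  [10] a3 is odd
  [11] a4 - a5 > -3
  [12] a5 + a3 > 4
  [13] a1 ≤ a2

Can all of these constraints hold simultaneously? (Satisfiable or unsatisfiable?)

One satisfying assignment is a1 = 7, a2 = 7, a3 = 5, a4 = 2, a5 = 2.
For the less obvious constraints — constraint 4: a2 - a3 = 2; constraint 5: a5 + a4 = 4 — and the others hold by inspection.

Satisfiable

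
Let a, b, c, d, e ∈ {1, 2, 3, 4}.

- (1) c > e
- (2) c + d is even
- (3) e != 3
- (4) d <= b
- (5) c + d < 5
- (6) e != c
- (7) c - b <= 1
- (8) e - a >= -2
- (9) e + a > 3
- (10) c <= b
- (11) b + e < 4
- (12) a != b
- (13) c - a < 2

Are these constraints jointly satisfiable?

Setting (a, b, c, d, e) = (3, 2, 2, 2, 1) satisfies everything: constraint 5: c + d = 4; constraint 7: c - b = 0, and the others follow.

Satisfiable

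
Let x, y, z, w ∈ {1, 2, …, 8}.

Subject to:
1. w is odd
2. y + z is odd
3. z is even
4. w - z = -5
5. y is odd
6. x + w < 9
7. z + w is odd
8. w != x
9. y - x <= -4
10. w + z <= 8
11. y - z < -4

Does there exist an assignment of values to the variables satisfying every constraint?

Satisfiable

The assignment x = 6, y = 1, z = 6, w = 1 works:
  constraint 4 holds since w - z = -5.
  constraint 6 holds since x + w = 7.
  constraint 9 holds since y - x = -5.
The rest check out directly.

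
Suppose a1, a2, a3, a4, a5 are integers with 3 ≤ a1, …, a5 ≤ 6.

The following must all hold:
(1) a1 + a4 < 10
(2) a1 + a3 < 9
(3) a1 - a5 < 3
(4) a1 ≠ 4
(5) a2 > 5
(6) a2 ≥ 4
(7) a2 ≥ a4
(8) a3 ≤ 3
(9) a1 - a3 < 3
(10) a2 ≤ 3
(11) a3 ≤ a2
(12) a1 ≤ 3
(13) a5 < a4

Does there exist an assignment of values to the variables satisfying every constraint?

Unsatisfiable

From constraint 5: a2 ≥ 6. From constraint 10: a2 ≤ 3. But 3 < 6, so no value of a2 works.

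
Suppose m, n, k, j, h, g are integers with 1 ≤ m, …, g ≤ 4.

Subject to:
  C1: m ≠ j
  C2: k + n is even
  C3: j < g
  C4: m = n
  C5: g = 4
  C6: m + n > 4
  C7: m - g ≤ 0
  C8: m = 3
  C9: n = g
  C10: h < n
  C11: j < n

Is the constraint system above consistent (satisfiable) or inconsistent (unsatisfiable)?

Unsatisfiable

Constraint 8 fixes m = 3 and constraint 5 fixes g = 4. Constraints 4 and 9 give m = n = g, so m = g. But 3 ≠ 4 — contradiction.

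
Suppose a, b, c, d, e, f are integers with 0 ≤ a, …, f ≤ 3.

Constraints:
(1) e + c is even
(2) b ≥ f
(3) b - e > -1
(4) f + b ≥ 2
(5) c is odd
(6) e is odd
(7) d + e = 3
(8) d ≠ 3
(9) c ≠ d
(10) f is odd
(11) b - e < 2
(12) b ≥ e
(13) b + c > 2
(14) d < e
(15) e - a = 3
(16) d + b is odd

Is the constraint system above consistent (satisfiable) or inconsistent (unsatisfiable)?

The assignment a = 0, b = 3, c = 1, d = 0, e = 3, f = 1 works:
  constraint 3 holds since b - e = 0.
  constraint 4 holds since f + b = 4.
The rest check out directly.

Satisfiable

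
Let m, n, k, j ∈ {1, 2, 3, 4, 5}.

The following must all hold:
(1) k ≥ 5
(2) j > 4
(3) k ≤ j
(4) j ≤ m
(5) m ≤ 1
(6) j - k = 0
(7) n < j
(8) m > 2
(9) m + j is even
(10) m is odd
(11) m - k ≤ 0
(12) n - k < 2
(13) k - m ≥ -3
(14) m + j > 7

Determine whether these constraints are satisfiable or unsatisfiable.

Unsatisfiable

From constraints 1 and 3: j ≥ k and k ≥ 5, so j ≥ 5. From constraints 4 and 5: j ≤ m and m ≤ 1, so j ≤ 1. But 1 < 5, so no value of j works.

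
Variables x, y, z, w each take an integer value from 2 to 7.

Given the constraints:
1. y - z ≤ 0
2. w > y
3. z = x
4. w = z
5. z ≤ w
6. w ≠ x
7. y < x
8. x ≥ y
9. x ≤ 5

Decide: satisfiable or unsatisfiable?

From constraints 3 and 4, w = z = x, so w = x. But constraint 6 says w ≠ x. Contradiction.

Unsatisfiable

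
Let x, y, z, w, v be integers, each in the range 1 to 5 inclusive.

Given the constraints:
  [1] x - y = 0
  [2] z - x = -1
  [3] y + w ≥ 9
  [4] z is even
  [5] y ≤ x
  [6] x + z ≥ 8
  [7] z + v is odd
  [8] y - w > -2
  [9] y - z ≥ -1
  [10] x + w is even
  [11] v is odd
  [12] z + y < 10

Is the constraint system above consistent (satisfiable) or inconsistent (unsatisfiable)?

The assignment x = 5, y = 5, z = 4, w = 5, v = 3 works:
  constraint 1 holds since x - y = 0.
  constraint 2 holds since z - x = -1.
The rest check out directly.

Satisfiable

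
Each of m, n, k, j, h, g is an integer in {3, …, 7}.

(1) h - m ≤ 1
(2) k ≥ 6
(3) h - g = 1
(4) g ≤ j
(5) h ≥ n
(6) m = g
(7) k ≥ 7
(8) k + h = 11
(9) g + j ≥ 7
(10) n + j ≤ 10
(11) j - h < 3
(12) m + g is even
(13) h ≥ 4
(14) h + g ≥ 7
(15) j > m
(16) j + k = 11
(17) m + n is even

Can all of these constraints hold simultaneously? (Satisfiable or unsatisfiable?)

Satisfiable

One satisfying assignment is m = 3, n = 3, k = 7, j = 4, h = 4, g = 3.
For the less obvious constraints — constraint 1: h - m = 1; constraint 3: h - g = 1 — and the others hold by inspection.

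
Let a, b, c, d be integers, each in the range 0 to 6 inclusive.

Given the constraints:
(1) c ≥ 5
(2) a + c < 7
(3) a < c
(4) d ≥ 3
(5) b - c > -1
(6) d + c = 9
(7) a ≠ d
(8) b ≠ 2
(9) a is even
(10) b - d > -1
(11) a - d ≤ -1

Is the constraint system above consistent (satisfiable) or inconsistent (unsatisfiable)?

Take a = 0, b = 5, c = 5, d = 4. Then constraint 2: a + c = 5; constraint 5: b - c = 0, and every other listed constraint is also met.

Satisfiable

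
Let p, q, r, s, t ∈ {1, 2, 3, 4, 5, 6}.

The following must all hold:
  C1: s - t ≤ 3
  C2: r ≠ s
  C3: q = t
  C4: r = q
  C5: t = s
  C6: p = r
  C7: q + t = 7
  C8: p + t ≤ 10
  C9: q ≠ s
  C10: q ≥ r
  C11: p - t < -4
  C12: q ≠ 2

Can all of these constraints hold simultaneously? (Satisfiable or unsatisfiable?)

From constraints 3, 4, and 5, r = q = t = s, so r = s. But constraint 2 says r ≠ s. Contradiction.

Unsatisfiable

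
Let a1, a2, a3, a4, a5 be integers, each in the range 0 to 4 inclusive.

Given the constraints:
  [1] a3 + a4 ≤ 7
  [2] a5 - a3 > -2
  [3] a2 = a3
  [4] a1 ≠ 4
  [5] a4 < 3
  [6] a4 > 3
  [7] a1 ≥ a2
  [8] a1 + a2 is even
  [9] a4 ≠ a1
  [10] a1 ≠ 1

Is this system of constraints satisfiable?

From constraint 6: a4 ≥ 4. From constraint 5: a4 ≤ 2. But 2 < 4, so no value of a4 works.

Unsatisfiable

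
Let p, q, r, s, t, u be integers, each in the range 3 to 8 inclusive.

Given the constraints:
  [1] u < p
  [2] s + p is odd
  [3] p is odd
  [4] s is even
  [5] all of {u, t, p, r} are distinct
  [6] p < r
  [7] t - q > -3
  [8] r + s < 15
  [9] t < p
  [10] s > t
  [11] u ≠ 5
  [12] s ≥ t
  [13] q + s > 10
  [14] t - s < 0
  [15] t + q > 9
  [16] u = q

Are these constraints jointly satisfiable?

Satisfiable

Take p = 7, q = 6, r = 8, s = 6, t = 5, u = 6. Then constraint 7: t - q = -1; constraint 8: r + s = 14; constraint 13: q + s = 12, and every other listed constraint is also met.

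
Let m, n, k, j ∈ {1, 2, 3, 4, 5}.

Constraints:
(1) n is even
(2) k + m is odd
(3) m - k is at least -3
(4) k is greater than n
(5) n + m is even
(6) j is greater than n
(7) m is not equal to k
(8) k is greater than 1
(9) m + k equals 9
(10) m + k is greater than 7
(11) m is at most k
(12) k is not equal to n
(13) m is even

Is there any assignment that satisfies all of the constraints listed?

Satisfiable

One satisfying assignment is m = 4, n = 2, k = 5, j = 5.
For the less obvious constraints — constraint 3: m - k = -1; constraint 9: m + k = 9 — and the others hold by inspection.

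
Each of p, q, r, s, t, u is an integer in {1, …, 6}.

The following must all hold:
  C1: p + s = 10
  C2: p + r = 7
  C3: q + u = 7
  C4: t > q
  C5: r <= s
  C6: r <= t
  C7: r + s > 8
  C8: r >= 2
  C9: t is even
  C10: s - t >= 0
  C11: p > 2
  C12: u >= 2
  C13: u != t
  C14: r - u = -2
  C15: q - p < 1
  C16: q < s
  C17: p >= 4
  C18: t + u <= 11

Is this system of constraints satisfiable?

Satisfiable

The assignment p = 4, q = 2, r = 3, s = 6, t = 6, u = 5 works:
  constraint 1 holds since p + s = 10.
  constraint 2 holds since p + r = 7.
  constraint 3 holds since q + u = 7.
The rest check out directly.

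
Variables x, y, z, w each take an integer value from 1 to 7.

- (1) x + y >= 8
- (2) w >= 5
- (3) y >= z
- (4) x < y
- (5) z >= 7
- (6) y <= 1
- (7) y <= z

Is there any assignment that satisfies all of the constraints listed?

From constraints 3 and 5: y ≥ z and z ≥ 7, so y ≥ 7. From constraint 6: y ≤ 1. But 1 < 7, so no value of y works.

Unsatisfiable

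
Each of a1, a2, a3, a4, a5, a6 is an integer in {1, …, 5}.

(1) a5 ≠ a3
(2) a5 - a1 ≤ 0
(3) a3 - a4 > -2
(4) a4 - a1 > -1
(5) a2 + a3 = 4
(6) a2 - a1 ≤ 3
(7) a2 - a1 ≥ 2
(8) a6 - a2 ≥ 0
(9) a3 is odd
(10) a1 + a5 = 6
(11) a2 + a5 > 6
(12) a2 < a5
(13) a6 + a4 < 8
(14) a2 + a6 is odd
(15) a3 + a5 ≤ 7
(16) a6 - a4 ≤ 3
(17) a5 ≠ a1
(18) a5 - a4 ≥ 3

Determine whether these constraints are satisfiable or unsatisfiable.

Unsatisfiable

Constraints 2, 7, 8, 16, and 18 give a1 − a5 ≥ 0, a5 − a4 ≥ 3, a4 − a6 ≥ -3, a6 − a2 ≥ 0, a2 − a1 ≥ 2.
Adding all 5 inequalities: the left sides telescope to 0, and the right sides sum to 0 + 3 + (-3) + 0 + 2 = 2. So 0 ≥ 2, which is false.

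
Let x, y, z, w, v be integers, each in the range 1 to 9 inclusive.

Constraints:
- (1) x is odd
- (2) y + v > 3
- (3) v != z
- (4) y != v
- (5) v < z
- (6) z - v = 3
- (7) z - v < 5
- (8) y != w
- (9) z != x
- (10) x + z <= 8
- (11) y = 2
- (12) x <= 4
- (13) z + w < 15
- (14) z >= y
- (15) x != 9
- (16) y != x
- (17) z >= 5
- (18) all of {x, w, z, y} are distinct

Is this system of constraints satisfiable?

Take x = 1, y = 2, z = 6, w = 7, v = 3. Then constraint 2: y + v = 5; constraint 6: z - v = 3, and every other listed constraint is also met.

Satisfiable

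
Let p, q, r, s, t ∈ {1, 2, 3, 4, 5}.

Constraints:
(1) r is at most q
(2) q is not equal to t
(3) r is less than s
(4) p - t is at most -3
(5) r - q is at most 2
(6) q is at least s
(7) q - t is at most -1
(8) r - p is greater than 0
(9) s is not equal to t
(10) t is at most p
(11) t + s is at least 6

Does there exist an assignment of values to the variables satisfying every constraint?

Constraints 3, 6, 7, 8, and 10 give q < t, t ≤ p, p < r, r < s, s ≤ q. Chaining: q < t ≤ p < r < s ≤ q, which forces q < q — impossible.

Unsatisfiable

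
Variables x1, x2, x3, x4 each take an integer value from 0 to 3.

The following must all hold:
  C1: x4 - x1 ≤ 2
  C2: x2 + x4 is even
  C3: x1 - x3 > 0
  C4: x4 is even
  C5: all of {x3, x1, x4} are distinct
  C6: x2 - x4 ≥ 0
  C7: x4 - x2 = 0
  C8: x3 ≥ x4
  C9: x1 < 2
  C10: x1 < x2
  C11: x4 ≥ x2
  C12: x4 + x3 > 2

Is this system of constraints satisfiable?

Constraints 3, 8, 10, and 11 give x4 ≤ x3, x3 < x1, x1 < x2, x2 ≤ x4. Chaining: x4 ≤ x3 < x1 < x2 ≤ x4, which forces x4 < x4 — impossible.

Unsatisfiable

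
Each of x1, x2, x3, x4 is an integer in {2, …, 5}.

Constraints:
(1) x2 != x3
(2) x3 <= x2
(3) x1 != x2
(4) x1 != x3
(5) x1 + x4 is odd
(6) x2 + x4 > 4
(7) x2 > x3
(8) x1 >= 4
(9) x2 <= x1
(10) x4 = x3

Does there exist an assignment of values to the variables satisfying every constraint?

Try x1 = 5, x2 = 4, x3 = 2, x4 = 2.
Check constraint 2: x3 = 2, x2 = 4; constraint 5: x1 + x4 = 7 is odd; constraint 6: x2 + x4 = 6. The remaining constraints are straightforward to verify.

Satisfiable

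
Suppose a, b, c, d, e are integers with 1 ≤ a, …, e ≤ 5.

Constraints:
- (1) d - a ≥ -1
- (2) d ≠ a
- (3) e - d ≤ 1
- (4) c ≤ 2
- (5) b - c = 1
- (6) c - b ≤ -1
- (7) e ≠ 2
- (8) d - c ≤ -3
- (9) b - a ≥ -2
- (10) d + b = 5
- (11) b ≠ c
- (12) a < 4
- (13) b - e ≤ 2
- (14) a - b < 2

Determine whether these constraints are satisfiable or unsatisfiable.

Unsatisfiable

Constraints 3, 6, 8, and 13 give d − e ≥ -1, e − b ≥ -2, b − c ≥ 1, c − d ≥ 3.
Adding all 4 inequalities: the left sides telescope to 0, and the right sides sum to (-1) + (-2) + 1 + 3 = 1. So 0 ≥ 1, which is false.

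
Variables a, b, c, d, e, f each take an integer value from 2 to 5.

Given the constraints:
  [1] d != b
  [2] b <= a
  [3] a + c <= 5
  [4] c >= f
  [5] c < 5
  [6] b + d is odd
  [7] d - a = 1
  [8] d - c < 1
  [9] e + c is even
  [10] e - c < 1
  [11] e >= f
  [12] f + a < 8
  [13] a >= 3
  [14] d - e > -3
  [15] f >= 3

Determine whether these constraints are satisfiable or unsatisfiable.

Unsatisfiable

From constraint 13: a ≥ 3. From constraints 4 and 15: c ≥ f ≥ 3. Hence a + c ≥ 6. But constraint 3 requires a + c ≤ 5, and 5 < 6. Contradiction.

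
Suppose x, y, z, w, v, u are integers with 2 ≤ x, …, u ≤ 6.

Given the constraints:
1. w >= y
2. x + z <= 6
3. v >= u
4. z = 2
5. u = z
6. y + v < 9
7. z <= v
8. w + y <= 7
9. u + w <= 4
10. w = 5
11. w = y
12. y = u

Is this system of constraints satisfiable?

Unsatisfiable

Constraint 10 fixes w = 5 and constraint 4 fixes z = 2. Constraints 5, 11, and 12 give w = y = u = z, so w = z. But 5 ≠ 2 — contradiction.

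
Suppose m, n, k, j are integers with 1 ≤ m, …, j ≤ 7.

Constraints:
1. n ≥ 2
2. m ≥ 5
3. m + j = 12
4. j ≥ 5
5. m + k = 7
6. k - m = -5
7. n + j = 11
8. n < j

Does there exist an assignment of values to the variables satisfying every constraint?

One satisfying assignment is m = 6, n = 5, k = 1, j = 6.
For the less obvious constraints — constraint 3: m + j = 12; constraint 5: m + k = 7 — and the others hold by inspection.

Satisfiable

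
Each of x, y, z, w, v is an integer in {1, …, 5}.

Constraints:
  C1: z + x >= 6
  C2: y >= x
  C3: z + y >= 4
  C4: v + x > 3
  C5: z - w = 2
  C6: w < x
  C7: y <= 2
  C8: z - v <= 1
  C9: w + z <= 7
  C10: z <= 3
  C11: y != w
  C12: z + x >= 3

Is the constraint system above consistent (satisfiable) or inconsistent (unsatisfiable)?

From constraint 10: z ≤ 3. From constraints 2 and 7: x ≤ y ≤ 2. Hence z + x ≤ 5. But constraint 1 requires z + x ≥ 6, and 6 > 5. Contradiction.

Unsatisfiable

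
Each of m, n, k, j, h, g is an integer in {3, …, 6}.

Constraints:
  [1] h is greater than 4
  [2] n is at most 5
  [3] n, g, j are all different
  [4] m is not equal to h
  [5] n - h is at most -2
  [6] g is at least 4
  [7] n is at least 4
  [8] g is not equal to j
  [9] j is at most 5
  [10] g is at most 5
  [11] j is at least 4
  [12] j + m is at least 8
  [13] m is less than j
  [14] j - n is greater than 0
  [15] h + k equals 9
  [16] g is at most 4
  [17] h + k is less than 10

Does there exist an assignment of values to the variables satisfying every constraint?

Constraints 2, 6, 7, 9, 10, and 11 confine each of n, g, j to the 2 values {4, 5}.
Constraint 3 requires all 3 of them to be distinct, but only 2 values are available — impossible by the pigeonhole principle.

Unsatisfiable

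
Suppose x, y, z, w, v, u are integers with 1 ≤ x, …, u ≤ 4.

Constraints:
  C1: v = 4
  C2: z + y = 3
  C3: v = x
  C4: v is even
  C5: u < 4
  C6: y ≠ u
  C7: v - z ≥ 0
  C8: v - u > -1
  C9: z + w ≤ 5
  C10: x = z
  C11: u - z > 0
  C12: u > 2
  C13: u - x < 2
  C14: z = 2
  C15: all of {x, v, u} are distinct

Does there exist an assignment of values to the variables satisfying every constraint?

Unsatisfiable

Constraint 1 fixes v = 4 and constraint 14 fixes z = 2. Constraints 3 and 10 give v = x = z, so v = z. But 4 ≠ 2 — contradiction.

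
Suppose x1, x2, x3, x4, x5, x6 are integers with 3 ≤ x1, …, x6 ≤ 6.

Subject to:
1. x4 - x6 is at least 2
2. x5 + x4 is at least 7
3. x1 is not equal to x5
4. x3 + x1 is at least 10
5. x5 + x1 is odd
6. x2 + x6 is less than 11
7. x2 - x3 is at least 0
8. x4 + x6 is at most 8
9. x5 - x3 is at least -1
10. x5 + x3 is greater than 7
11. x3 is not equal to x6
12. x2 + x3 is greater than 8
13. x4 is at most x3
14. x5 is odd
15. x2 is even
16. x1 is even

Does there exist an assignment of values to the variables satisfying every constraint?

Try x1 = 6, x2 = 6, x3 = 5, x4 = 5, x5 = 5, x6 = 3.
Check constraint 1: x4 - x6 = 2; constraint 2: x5 + x4 = 10. The remaining constraints are straightforward to verify.

Satisfiable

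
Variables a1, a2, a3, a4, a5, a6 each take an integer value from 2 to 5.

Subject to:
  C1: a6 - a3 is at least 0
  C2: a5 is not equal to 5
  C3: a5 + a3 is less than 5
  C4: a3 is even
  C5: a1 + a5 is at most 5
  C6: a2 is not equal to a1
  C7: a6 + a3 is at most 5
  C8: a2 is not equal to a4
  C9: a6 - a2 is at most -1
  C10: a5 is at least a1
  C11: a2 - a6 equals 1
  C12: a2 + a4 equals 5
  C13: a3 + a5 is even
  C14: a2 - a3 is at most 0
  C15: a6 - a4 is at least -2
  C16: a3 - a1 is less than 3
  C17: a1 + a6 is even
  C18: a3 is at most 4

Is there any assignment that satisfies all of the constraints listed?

Unsatisfiable

Constraints 1, 9, and 14 give a3 − a2 ≥ 0, a2 − a6 ≥ 1, a6 − a3 ≥ 0.
Adding all 3 inequalities: the left sides telescope to 0, and the right sides sum to 0 + 1 + 0 = 1. So 0 ≥ 1, which is false.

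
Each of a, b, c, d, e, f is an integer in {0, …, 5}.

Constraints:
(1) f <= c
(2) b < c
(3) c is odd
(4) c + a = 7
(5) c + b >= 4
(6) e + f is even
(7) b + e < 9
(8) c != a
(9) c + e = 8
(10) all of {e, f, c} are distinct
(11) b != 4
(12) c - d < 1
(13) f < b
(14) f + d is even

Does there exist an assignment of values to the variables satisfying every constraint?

Satisfiable

The assignment a = 4, b = 2, c = 3, d = 3, e = 5, f = 1 works:
  constraint 4 holds since c + a = 7.
  constraint 5 holds since c + b = 5.
  constraint 7 holds since b + e = 7.
The rest check out directly.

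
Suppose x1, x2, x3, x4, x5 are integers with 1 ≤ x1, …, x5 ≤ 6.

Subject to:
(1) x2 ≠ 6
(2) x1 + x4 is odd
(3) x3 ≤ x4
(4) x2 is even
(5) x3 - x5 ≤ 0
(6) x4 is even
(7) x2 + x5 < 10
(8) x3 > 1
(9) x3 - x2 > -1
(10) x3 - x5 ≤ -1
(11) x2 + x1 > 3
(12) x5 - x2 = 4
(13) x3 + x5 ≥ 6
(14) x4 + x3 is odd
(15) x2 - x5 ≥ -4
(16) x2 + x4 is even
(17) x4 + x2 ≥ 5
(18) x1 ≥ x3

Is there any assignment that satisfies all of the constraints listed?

Setting (x1, x2, x3, x4, x5) = (3, 2, 3, 4, 6) satisfies everything: constraint 5: x3 - x5 = -3; constraint 7: x2 + x5 = 8; constraint 9: x3 - x2 = 1, and the others follow.

Satisfiable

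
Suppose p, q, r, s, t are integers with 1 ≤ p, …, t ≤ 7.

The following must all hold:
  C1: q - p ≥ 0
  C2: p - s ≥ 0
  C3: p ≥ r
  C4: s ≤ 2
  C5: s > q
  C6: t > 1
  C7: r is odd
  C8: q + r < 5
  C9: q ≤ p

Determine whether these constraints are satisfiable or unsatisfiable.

Constraints 1, 2, and 5 give q < s, s ≤ p, p ≤ q. Chaining: q < s ≤ p ≤ q, which forces q < q — impossible.

Unsatisfiable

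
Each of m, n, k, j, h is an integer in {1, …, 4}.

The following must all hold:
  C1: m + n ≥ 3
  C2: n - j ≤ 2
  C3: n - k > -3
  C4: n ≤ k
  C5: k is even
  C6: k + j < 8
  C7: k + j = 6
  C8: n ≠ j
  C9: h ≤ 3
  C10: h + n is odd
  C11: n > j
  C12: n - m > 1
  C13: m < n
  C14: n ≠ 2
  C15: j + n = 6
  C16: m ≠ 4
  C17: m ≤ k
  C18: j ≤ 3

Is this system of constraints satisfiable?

Satisfiable

One satisfying assignment is m = 2, n = 4, k = 4, j = 2, h = 1.
For the less obvious constraints — constraint 1: m + n = 6; constraint 2: n - j = 2 — and the others hold by inspection.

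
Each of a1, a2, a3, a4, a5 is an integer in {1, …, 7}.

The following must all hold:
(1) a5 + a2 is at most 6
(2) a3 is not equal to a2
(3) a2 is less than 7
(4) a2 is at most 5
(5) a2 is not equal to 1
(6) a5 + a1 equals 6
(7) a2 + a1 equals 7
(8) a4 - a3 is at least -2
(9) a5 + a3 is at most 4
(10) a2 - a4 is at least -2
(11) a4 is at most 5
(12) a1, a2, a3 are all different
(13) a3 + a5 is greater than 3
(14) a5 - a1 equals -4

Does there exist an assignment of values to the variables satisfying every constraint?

Satisfiable

The assignment a1 = 5, a2 = 2, a3 = 3, a4 = 2, a5 = 1 works:
  constraint 1 holds since a5 + a2 = 3.
  constraint 6 holds since a5 + a1 = 6.
The rest check out directly.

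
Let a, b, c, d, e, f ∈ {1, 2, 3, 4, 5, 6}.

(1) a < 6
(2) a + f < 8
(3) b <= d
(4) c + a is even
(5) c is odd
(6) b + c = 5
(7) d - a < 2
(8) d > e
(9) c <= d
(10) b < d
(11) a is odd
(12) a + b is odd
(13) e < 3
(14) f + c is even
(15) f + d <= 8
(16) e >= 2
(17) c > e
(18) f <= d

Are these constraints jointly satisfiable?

Satisfiable

One satisfying assignment is a = 5, b = 2, c = 3, d = 4, e = 2, f = 1.
For the less obvious constraints — constraint 2: a + f = 6; constraint 6: b + c = 5; constraint 7: d - a = -1 — and the others hold by inspection.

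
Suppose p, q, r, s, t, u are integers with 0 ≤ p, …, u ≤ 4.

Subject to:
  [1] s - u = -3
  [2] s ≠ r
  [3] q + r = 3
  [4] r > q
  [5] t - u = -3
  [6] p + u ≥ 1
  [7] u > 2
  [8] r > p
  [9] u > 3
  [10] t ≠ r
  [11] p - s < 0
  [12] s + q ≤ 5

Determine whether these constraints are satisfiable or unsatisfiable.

Setting (p, q, r, s, t, u) = (0, 1, 2, 1, 1, 4) satisfies everything: constraint 1: s - u = -3; constraint 3: q + r = 3, and the others follow.

Satisfiable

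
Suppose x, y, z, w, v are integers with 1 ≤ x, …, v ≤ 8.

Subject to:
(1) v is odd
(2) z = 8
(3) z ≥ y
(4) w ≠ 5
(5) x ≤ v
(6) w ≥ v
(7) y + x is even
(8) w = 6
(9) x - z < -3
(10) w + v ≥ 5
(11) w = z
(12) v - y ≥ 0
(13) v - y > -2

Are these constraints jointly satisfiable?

Constraint 8 fixes w = 6 and constraint 2 fixes z = 8, but constraint 11 requires w = z. Since 6 ≠ 8, contradiction.

Unsatisfiable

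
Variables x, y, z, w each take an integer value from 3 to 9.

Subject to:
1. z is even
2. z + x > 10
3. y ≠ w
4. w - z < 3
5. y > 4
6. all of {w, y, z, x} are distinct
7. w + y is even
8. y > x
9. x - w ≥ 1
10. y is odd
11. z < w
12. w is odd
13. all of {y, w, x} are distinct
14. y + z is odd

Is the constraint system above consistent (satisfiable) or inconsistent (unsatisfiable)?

Satisfiable

Setting (x, y, z, w) = (7, 9, 4, 5) satisfies everything: constraint 2: z + x = 11; constraint 4: w - z = 1; constraint 9: x - w = 2, and the others follow.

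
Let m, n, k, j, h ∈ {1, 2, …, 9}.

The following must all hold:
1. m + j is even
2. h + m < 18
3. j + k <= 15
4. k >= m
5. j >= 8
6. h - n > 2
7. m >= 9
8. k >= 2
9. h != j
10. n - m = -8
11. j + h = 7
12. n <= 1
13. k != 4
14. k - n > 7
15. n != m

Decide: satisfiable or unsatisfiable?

From constraint 5: j ≥ 8. From constraints 4 and 7: k ≥ m ≥ 9. Hence j + k ≥ 17. But constraint 3 requires j + k ≤ 15, and 15 < 17. Contradiction.

Unsatisfiable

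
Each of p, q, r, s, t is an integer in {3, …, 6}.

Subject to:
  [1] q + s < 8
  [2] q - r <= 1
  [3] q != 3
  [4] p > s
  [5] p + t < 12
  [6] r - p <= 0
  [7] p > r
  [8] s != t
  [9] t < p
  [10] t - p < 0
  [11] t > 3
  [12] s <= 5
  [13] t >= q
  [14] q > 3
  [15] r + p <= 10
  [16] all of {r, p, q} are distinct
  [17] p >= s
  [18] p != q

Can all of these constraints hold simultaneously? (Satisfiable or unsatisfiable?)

Take p = 6, q = 4, r = 3, s = 3, t = 5. Then constraint 1: q + s = 7; constraint 2: q - r = 1; constraint 5: p + t = 11, and every other listed constraint is also met.

Satisfiable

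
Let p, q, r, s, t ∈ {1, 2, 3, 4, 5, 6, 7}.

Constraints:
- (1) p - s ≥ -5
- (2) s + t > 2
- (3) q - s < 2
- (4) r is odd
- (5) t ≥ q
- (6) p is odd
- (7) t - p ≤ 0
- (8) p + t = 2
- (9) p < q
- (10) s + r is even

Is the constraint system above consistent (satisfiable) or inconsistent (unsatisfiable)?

Unsatisfiable

Constraints 5, 7, and 9 give q ≤ t, t ≤ p, p < q. Chaining: q ≤ t ≤ p < q, which forces q < q — impossible.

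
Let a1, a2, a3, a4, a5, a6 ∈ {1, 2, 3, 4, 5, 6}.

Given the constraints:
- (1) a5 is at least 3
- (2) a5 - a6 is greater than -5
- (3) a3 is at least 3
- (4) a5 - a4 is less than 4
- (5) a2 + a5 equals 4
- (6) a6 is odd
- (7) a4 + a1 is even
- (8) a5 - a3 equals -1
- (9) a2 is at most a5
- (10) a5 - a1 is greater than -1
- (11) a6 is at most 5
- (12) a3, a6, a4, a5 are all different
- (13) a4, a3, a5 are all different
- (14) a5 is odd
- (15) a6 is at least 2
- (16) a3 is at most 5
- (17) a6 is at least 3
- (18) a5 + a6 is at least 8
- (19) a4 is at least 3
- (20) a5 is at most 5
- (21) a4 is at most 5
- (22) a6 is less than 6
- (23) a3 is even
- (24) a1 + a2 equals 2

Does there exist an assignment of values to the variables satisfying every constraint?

Constraints 1, 3, 11, 16, 17, 19, 20, and 21 confine each of a3, a6, a4, a5 to the 3 values {3, …, 5}.
Constraint 12 requires all 4 of them to be distinct, but only 3 values are available — impossible by the pigeonhole principle.

Unsatisfiable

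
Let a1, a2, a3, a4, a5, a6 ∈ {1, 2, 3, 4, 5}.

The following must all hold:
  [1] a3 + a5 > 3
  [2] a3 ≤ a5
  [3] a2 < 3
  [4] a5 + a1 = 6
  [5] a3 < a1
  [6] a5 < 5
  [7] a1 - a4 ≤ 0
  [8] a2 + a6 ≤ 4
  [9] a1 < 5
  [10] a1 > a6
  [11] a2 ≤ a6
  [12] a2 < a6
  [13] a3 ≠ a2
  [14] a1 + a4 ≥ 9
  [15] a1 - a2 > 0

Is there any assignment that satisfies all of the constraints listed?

Satisfiable

The assignment a1 = 4, a2 = 1, a3 = 2, a4 = 5, a5 = 2, a6 = 3 works:
  constraint 1 holds since a3 + a5 = 4.
  constraint 4 holds since a5 + a1 = 6.
  constraint 7 holds since a1 - a4 = -1.
The rest check out directly.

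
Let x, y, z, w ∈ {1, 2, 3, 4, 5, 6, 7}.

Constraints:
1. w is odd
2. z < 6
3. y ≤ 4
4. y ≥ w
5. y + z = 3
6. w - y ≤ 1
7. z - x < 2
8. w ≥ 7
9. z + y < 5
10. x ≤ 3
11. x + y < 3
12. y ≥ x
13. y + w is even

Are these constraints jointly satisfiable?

From constraints 4 and 8: y ≥ w and w ≥ 7, so y ≥ 7. From constraint 3: y ≤ 4. But 4 < 7, so no value of y works.

Unsatisfiable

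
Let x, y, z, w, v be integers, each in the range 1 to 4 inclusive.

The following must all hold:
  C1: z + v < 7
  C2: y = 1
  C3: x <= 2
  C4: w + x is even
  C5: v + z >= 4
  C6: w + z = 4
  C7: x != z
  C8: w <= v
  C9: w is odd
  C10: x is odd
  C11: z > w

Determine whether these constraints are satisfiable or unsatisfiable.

Satisfiable

Try x = 1, y = 1, z = 3, w = 1, v = 3.
Check constraint 1: z + v = 6; constraint 5: v + z = 6. The remaining constraints are straightforward to verify.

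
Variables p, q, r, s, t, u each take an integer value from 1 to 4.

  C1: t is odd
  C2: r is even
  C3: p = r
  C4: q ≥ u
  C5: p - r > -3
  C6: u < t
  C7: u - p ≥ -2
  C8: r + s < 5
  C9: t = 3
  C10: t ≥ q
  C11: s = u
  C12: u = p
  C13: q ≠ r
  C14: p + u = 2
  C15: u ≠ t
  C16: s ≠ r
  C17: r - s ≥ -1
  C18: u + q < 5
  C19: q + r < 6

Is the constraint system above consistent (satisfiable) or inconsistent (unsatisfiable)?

From constraints 3, 11, and 12, s = u = p = r, so s = r. But constraint 16 says s ≠ r. Contradiction.

Unsatisfiable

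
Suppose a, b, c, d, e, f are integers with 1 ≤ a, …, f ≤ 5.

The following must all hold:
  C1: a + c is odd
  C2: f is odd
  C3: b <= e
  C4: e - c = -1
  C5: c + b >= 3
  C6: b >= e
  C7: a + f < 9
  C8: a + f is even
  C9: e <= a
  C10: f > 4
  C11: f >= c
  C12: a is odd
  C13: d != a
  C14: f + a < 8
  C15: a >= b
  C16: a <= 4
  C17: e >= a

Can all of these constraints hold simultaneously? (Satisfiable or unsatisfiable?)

Satisfiable

Setting (a, b, c, d, e, f) = (1, 1, 2, 4, 1, 5) satisfies everything: constraint 4: e - c = -1; constraint 5: c + b = 3; constraint 7: a + f = 6, and the others follow.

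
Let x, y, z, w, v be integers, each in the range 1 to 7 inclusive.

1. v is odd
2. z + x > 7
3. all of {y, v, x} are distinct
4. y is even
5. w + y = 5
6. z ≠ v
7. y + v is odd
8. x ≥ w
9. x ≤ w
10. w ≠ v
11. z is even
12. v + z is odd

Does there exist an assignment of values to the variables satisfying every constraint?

Satisfiable

Setting (x, y, z, w, v) = (3, 2, 6, 3, 5) satisfies everything: constraint 2: z + x = 9; constraint 5: w + y = 5, and the others follow.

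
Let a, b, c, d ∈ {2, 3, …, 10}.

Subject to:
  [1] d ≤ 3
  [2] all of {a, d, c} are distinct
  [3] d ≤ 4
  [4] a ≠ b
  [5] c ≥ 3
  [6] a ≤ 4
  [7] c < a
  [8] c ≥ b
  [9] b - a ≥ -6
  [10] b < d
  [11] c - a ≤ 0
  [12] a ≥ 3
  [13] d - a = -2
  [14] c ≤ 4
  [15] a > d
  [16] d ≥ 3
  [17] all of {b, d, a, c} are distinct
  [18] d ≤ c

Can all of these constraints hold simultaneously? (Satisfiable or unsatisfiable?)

Constraints 3, 5, 6, 12, 14, and 16 confine each of a, d, c to the 2 values {3, 4}.
Constraint 2 requires all 3 of them to be distinct, but only 2 values are available — impossible by the pigeonhole principle.

Unsatisfiable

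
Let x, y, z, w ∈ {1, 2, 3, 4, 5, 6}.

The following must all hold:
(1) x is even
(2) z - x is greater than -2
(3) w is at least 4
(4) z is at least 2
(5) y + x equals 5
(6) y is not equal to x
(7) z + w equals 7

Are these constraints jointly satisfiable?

Satisfiable

Try x = 2, y = 3, z = 3, w = 4.
Check constraint 2: z - x = 1; constraint 5: y + x = 5; constraint 7: z + w = 7. The remaining constraints are straightforward to verify.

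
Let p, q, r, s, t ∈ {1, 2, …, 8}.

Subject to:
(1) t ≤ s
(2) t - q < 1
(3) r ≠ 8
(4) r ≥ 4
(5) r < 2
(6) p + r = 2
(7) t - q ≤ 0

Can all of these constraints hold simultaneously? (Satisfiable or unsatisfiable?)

From constraint 4: r ≥ 4. From constraint 5: r ≤ 1. But 1 < 4, so no value of r works.

Unsatisfiable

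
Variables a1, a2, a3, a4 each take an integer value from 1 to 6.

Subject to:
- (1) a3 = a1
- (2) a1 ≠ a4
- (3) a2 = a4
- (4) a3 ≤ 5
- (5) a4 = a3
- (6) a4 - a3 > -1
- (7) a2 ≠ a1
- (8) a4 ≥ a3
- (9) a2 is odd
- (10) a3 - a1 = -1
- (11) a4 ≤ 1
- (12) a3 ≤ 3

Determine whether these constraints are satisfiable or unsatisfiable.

Unsatisfiable

From constraints 1, 3, and 5, a2 = a4 = a3 = a1, so a2 = a1. But constraint 7 says a2 ≠ a1. Contradiction.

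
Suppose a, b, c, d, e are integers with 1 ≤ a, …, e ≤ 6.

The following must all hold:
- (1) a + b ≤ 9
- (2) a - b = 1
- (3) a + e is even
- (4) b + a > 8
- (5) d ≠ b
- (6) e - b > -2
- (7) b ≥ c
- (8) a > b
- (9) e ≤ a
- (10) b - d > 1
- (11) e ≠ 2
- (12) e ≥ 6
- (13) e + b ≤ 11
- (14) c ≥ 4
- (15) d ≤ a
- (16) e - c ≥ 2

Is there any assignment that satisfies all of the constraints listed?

Unsatisfiable

From constraints 9 and 12: a ≥ e ≥ 6. From constraints 7 and 14: b ≥ c ≥ 4. Hence a + b ≥ 10. But constraint 1 requires a + b ≤ 9, and 9 < 10. Contradiction.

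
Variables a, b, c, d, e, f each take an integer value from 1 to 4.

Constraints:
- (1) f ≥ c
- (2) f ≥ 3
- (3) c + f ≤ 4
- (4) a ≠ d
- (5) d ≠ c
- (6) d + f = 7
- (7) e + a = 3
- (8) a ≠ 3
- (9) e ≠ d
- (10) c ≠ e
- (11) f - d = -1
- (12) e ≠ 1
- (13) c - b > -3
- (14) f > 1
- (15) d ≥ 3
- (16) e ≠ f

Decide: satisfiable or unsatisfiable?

Setting (a, b, c, d, e, f) = (1, 2, 1, 4, 2, 3) satisfies everything: constraint 3: c + f = 4; constraint 6: d + f = 7; constraint 7: e + a = 3, and the others follow.

Satisfiable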